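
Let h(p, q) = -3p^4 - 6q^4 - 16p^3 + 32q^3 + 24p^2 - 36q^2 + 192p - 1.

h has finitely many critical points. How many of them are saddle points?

h separates as a function of p plus a function of q, so ∇h=0 decouples.
∂h/∂p = -12(p - 2)(p + 2)(p + 4) = 0 at p ∈ {-4, -2, 2}; ∂h/∂q = -24q(q - 3)(q - 1) = 0 at q ∈ {0, 1, 3}.
The Hessian is diagonal: diag(h_pp, h_qq). Second derivatives: h_pp(-4)=-144, h_pp(-2)=96, h_pp(2)=-288; h_qq(0)=-72, h_qq(1)=48, h_qq(3)=-144.
Saddle points occur where the two diagonal entries have opposite signs: (-4, 1), (-2, 0), (-2, 3), (2, 1). Count: 4.

4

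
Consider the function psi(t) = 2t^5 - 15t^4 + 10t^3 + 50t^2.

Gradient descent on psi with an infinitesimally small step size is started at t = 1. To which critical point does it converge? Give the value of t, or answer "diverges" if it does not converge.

psi'(t) = 10t(t - 5)(t - 2)(t + 1), so psi'(1) = 80.
Gradient descent moves in the -psi' direction, i.e. t is decreasing.
The nearest critical point in that direction is t = 0, where psi'' = 100 > 0 (a local minimum). The iterate converges there.

0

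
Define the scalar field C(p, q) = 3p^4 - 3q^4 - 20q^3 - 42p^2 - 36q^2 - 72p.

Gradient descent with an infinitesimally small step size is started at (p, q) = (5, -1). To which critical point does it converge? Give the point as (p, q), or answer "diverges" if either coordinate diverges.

(3, -2)

C is separable, so gradient descent decouples: p follows -∂C/∂p, q follows -∂C/∂q.
∂C/∂p = 12(p - 3)(p + 1)(p + 2); at p=5 this is 1008, so p decreases.
∂C/∂q = -12q(q + 2)(q + 3); at q=-1 this is 24, so q decreases.
p converges to its nearest critical value 3 (a local min of the p-part); q converges to -2. The iterate converges to (3, -2).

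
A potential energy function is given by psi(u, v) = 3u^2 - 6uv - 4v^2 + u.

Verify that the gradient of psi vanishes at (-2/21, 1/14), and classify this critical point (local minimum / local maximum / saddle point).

saddle point

∇psi = (6u - 6v + 1, -6u - 8v); substituting (-2/21, 1/14) gives ∇psi = (0, 0), so (-2/21, 1/14) is indeed a critical point.
The Hessian of psi is constant: H = [[6, -6], [-6, -8]].
det(H) = 6·(-8) − (-6)² = -84.
Since det(H) < 0, H is indefinite and the critical point is a saddle point.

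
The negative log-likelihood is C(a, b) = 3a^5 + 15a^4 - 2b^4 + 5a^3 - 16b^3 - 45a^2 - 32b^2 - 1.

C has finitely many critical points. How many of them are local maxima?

C separates as a function of a plus a function of b, so ∇C=0 decouples.
∂C/∂a = 15a(a - 1)(a + 2)(a + 3) = 0 at a ∈ {-3, -2, 0, 1}; ∂C/∂b = -8b(b + 2)(b + 4) = 0 at b ∈ {-4, -2, 0}.
The Hessian is diagonal: diag(C_aa, C_bb). Second derivatives: C_aa(-3)=-180, C_aa(-2)=90, C_aa(0)=-90, C_aa(1)=180; C_bb(-4)=-64, C_bb(-2)=32, C_bb(0)=-64.
Local maxima occur where both diagonal entries negative: (-3, -4), (-3, 0), (0, -4), (0, 0). Count: 4.

4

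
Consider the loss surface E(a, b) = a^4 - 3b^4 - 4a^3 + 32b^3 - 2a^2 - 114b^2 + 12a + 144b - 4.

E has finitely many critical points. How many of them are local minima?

E separates as a function of a plus a function of b, so ∇E=0 decouples.
∂E/∂a = 4(a - 3)(a - 1)(a + 1) = 0 at a ∈ {-1, 1, 3}; ∂E/∂b = -12(b - 4)(b - 3)(b - 1) = 0 at b ∈ {1, 3, 4}.
The Hessian is diagonal: diag(E_aa, E_bb). Second derivatives: E_aa(-1)=32, E_aa(1)=-16, E_aa(3)=32; E_bb(1)=-72, E_bb(3)=24, E_bb(4)=-36.
Local minima occur where both diagonal entries positive: (-1, 3), (3, 3). Count: 2.

2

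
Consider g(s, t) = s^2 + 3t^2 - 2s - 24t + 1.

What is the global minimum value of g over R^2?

-48

g(s,t) separates as P(s) + Q(t) + 1, so its minimum is min P + min Q + 1.
P'(s) = 2s - 2 vanishes at s ∈ {1}; Q'(t) = 6(t - 4) vanishes at t ∈ {4}.
Local minima of P (where P''>0): P(1)=-1. Local minima of Q: Q(4)=-48.
So the global minimum of g is P(1) + Q(4) + 1 = -1 − 48 + 1 = -48, attained at (1, 4).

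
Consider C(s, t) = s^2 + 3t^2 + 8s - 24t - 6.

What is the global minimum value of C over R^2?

C(s,t) separates as P(s) + Q(t) − 6, so its minimum is min P + min Q − 6.
P'(s) = 2s + 8 vanishes at s ∈ {-4}; Q'(t) = 6(t - 4) vanishes at t ∈ {4}.
Local minima of P (where P''>0): P(-4)=-16. Local minima of Q: Q(4)=-48.
So the global minimum of C is P(-4) + Q(4) − 6 = -16 − 48 − 6 = -70, attained at (-4, 4).

-70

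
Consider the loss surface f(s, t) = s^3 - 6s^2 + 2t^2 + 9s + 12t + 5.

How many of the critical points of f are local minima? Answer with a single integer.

f separates as a function of s plus a function of t, so ∇f=0 decouples.
∂f/∂s = 3(s - 3)(s - 1) = 0 at s ∈ {1, 3}; ∂f/∂t = 4(t + 3) = 0 at t ∈ {-3}.
The Hessian is diagonal: diag(f_ss, f_tt). Second derivatives: f_ss(1)=-6, f_ss(3)=6; f_tt(-3)=4.
Local minima occur where both diagonal entries positive: (3, -3). Count: 1.

1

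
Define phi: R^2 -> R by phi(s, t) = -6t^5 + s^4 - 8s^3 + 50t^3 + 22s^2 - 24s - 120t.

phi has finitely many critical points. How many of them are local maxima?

phi separates as a function of s plus a function of t, so ∇phi=0 decouples.
∂phi/∂s = 4(s - 3)(s - 2)(s - 1) = 0 at s ∈ {1, 2, 3}; ∂phi/∂t = -30(t - 2)(t - 1)(t + 1)(t + 2) = 0 at t ∈ {-2, -1, 1, 2}.
The Hessian is diagonal: diag(phi_ss, phi_tt). Second derivatives: phi_ss(1)=8, phi_ss(2)=-4, phi_ss(3)=8; phi_tt(-2)=360, phi_tt(-1)=-180, phi_tt(1)=180, phi_tt(2)=-360.
Local maxima occur where both diagonal entries negative: (2, -1), (2, 2). Count: 2.

2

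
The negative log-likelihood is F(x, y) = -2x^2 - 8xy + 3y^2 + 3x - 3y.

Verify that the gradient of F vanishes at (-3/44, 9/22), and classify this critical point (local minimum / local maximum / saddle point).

saddle point

∇F = (-4x - 8y + 3, -8x + 6y - 3); substituting (-3/44, 9/22) gives ∇F = (0, 0), so (-3/44, 9/22) is indeed a critical point.
The Hessian of F is constant: H = [[-4, -8], [-8, 6]].
det(H) = (-4)·6 − (-8)² = -88.
Since det(H) < 0, H is indefinite and the critical point is a saddle point.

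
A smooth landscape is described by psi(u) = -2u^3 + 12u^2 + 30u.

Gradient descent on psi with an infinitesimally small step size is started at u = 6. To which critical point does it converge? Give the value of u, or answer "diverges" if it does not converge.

psi'(u) = -6(u - 5)(u + 1), so psi'(6) = -42.
Gradient descent moves in the -psi' direction, i.e. u is increasing.
There is no critical point above u=6, and psi' keeps the same sign, so the iterate runs off to +∞.

diverges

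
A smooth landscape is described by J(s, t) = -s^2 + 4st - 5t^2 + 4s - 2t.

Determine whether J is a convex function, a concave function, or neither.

J is quadratic, so its Hessian is the constant matrix H = [[-2, 4], [4, -10]].
det(H) = 4, tr(H) = -12.
det(H) > 0 and tr(H) < 0, so H is negative definite everywhere: concave.

concave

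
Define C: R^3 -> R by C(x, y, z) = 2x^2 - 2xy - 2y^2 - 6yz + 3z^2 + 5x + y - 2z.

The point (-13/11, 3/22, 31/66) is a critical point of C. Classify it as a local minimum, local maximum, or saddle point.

saddle point

The Hessian is constant: H = [[4, -2, 0], [-2, -4, -6], [0, -6, 6]].
Leading principal minors: Δ₁ = 4, Δ₂ = -20, Δ₃ = -264.
The minors fit neither the all-positive nor the alternating-sign pattern, so H is indefinite: a saddle point.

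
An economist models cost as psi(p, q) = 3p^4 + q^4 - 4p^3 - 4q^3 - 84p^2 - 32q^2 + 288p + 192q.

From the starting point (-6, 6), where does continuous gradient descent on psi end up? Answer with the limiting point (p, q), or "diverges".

psi is separable, so gradient descent decouples: p follows -∂psi/∂p, q follows -∂psi/∂q.
∂psi/∂p = 12(p - 3)(p - 2)(p + 4); at p=-6 this is -1728, so p increases.
∂psi/∂q = 4(q - 4)(q - 3)(q + 4); at q=6 this is 240, so q decreases.
p converges to its nearest critical value -4 (a local min of the p-part); q converges to 4. The iterate converges to (-4, 4).

(-4, 4)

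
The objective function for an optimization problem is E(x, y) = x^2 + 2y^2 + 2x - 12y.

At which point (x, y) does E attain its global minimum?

E(x,y) separates as P(x) + Q(y), so its minimum is min P + min Q.
P'(x) = 2x + 2 vanishes at x ∈ {-1}; Q'(y) = 4y - 12 vanishes at y ∈ {3}.
Local minima of P (where P''>0): P(-1)=-1. Local minima of Q: Q(3)=-18.
So the global minimum of E is P(-1) + Q(3) = -1 − 18 = -19, attained at (-1, 3).

(-1, 3)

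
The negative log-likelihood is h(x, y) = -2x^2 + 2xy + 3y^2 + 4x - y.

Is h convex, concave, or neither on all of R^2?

neither

h is quadratic, so its Hessian is the constant matrix H = [[-4, 2], [2, 6]].
det(H) = -28, tr(H) = 2.
det(H) < 0, so H is indefinite: neither convex nor concave.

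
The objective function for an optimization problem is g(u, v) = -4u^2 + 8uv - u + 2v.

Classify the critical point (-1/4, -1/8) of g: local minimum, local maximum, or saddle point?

The Hessian of g is constant: H = [[-8, 8], [8, 0]].
det(H) = (-8)·0 − 8² = -64.
Since det(H) < 0, H is indefinite and the critical point is a saddle point.

saddle point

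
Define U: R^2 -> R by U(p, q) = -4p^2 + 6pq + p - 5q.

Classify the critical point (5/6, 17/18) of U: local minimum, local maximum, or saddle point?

The Hessian of U is constant: H = [[-8, 6], [6, 0]].
det(H) = (-8)·0 − 6² = -36.
Since det(H) < 0, H is indefinite and the critical point is a saddle point.

saddle point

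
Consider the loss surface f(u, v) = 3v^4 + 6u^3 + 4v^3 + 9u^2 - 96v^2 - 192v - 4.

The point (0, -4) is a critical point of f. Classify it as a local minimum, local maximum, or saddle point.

The mixed partial ∂²f/∂u∂v is 0, so the Hessian at any point is diag(f_uu, f_vv) = diag(18(2u + 1), 12(3v^2 + 2v - 16)).
At (0, -4): H = diag(18, 288).
Both eigenvalues are positive, so H is positive definite: a local minimum.

local minimum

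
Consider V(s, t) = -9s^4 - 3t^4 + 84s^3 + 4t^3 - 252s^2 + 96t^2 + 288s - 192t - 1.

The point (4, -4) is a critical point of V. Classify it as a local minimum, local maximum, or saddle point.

The mixed partial ∂²V/∂s∂t is 0, so the Hessian at any point is diag(V_ss, V_tt) = diag(36(-3s^2 + 14s - 14), 12(-3t^2 + 2t + 16)).
At (4, -4): H = diag(-216, -480).
Both eigenvalues are negative, so H is negative definite: a local maximum.

local maximum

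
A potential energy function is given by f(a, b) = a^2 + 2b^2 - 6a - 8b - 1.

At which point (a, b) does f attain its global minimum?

(3, 2)

f(a,b) separates as P(a) + Q(b) − 1, so its minimum is min P + min Q − 1.
P'(a) = 2a - 6 vanishes at a ∈ {3}; Q'(b) = 4b - 8 vanishes at b ∈ {2}.
Local minima of P (where P''>0): P(3)=-9. Local minima of Q: Q(2)=-8.
So the global minimum of f is P(3) + Q(2) − 1 = -9 − 8 − 1 = -18, attained at (3, 2).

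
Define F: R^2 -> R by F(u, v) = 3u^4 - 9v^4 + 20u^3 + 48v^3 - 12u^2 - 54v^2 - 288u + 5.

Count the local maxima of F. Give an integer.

F separates as a function of u plus a function of v, so ∇F=0 decouples.
∂F/∂u = 12(u - 2)(u + 3)(u + 4) = 0 at u ∈ {-4, -3, 2}; ∂F/∂v = -36v(v - 3)(v - 1) = 0 at v ∈ {0, 1, 3}.
The Hessian is diagonal: diag(F_uu, F_vv). Second derivatives: F_uu(-4)=72, F_uu(-3)=-60, F_uu(2)=360; F_vv(0)=-108, F_vv(1)=72, F_vv(3)=-216.
Local maxima occur where both diagonal entries negative: (-3, 0), (-3, 3). Count: 2.

2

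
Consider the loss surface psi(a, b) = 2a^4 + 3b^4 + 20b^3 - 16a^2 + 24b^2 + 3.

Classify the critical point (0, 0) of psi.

saddle point

The mixed partial ∂²psi/∂a∂b is 0, so the Hessian at any point is diag(psi_aa, psi_bb) = diag(8(3a^2 - 4), 12(3b^2 + 10b + 4)).
At (0, 0): H = diag(-32, 48).
The eigenvalues have opposite signs, so H is indefinite: a saddle point.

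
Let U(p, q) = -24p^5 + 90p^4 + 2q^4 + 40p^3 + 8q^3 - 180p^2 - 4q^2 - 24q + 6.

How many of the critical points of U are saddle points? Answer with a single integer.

U separates as a function of p plus a function of q, so ∇U=0 decouples.
∂U/∂p = -120p(p - 3)(p - 1)(p + 1) = 0 at p ∈ {-1, 0, 1, 3}; ∂U/∂q = 8(q - 1)(q + 1)(q + 3) = 0 at q ∈ {-3, -1, 1}.
The Hessian is diagonal: diag(U_pp, U_qq). Second derivatives: U_pp(-1)=960, U_pp(0)=-360, U_pp(1)=480, U_pp(3)=-2880; U_qq(-3)=64, U_qq(-1)=-32, U_qq(1)=64.
Saddle points occur where the two diagonal entries have opposite signs: (-1, -1), (0, -3), (0, 1), (1, -1), (3, -3), (3, 1). Count: 6.

6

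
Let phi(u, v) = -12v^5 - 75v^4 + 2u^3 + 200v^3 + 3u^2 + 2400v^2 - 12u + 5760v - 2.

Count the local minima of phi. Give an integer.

2

phi separates as a function of u plus a function of v, so ∇phi=0 decouples.
∂phi/∂u = 6(u - 1)(u + 2) = 0 at u ∈ {-2, 1}; ∂phi/∂v = -60(v - 4)(v + 2)(v + 3)(v + 4) = 0 at v ∈ {-4, -3, -2, 4}.
The Hessian is diagonal: diag(phi_uu, phi_vv). Second derivatives: phi_uu(-2)=-18, phi_uu(1)=18; phi_vv(-4)=960, phi_vv(-3)=-420, phi_vv(-2)=720, phi_vv(4)=-20160.
Local minima occur where both diagonal entries positive: (1, -4), (1, -2). Count: 2.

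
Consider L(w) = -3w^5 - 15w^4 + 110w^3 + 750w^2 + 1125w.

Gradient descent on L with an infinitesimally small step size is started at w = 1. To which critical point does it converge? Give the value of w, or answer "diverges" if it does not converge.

-1

L'(w) = -15(w - 5)(w + 1)(w + 3)(w + 5), so L'(1) = 2880.
Gradient descent moves in the -L' direction, i.e. w is decreasing.
The nearest critical point in that direction is w = -1, where L'' = 720 > 0 (a local minimum). The iterate converges there.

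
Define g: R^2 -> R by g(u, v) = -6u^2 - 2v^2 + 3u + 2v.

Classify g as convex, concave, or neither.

g is quadratic, so its Hessian is the constant matrix H = [[-12, 0], [0, -4]].
det(H) = 48, tr(H) = -16.
det(H) > 0 and tr(H) < 0, so H is negative definite everywhere: concave.

concave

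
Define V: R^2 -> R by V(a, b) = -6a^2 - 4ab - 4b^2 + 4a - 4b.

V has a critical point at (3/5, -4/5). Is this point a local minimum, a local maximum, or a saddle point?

local maximum

The Hessian of V is constant: H = [[-12, -4], [-4, -8]].
det(H) = (-12)·(-8) − (-4)² = 80.
det(H) > 0 and tr(H) = -20 < 0, so H is negative definite and the point is a local maximum.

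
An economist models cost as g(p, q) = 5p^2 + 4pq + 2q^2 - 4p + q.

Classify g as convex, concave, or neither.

g is quadratic, so its Hessian is the constant matrix H = [[10, 4], [4, 4]].
det(H) = 24, tr(H) = 14.
det(H) > 0 and tr(H) > 0, so H is positive definite everywhere: convex.

convex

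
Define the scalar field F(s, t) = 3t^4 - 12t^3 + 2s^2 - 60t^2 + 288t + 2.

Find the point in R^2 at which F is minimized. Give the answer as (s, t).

F(s,t) separates as P(s) + Q(t) + 2, so its minimum is min P + min Q + 2.
P'(s) = 4s vanishes at s ∈ {0}; Q'(t) = 12(t - 4)(t - 2)(t + 3) vanishes at t ∈ {-3, 2, 4}.
Local minima of P (where P''>0): P(0)=0. Local minima of Q: Q(-3)=-837, Q(4)=192.
So the global minimum of F is P(0) + Q(-3) + 2 = 0 − 837 + 2 = -835, attained at (0, -3).

(0, -3)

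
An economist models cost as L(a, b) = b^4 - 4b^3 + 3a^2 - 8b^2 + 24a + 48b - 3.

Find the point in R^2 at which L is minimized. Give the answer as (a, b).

(-4, -2)

L(a,b) separates as P(a) + Q(b) − 3, so its minimum is min P + min Q − 3.
P'(a) = 6a + 24 vanishes at a ∈ {-4}; Q'(b) = 4(b - 3)(b - 2)(b + 2) vanishes at b ∈ {-2, 2, 3}.
Local minima of P (where P''>0): P(-4)=-48. Local minima of Q: Q(-2)=-80, Q(3)=45.
So the global minimum of L is P(-4) + Q(-2) − 3 = -48 − 80 − 3 = -131, attained at (-4, -2).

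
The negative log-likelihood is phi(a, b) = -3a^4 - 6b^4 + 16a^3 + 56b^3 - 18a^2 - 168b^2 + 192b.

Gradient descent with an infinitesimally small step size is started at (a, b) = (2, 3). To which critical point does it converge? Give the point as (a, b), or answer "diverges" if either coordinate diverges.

(1, 2)

phi is separable, so gradient descent decouples: a follows -∂phi/∂a, b follows -∂phi/∂b.
∂phi/∂a = -12a(a - 3)(a - 1); at a=2 this is 24, so a decreases.
∂phi/∂b = -24(b - 4)(b - 2)(b - 1); at b=3 this is 48, so b decreases.
a converges to its nearest critical value 1 (a local min of the a-part); b converges to 2. The iterate converges to (1, 2).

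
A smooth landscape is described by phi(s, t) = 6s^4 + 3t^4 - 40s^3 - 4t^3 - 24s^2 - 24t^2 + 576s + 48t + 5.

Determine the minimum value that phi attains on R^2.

phi(s,t) separates as P(s) + Q(t) + 5, so its minimum is min P + min Q + 5.
P'(s) = 24(s - 4)(s - 3)(s + 2) vanishes at s ∈ {-2, 3, 4}; Q'(t) = 12(t - 2)(t - 1)(t + 2) vanishes at t ∈ {-2, 1, 2}.
Local minima of P (where P''>0): P(-2)=-832, P(4)=896. Local minima of Q: Q(-2)=-112, Q(2)=16.
So the global minimum of phi is P(-2) + Q(-2) + 5 = -832 − 112 + 5 = -939, attained at (-2, -2).

-939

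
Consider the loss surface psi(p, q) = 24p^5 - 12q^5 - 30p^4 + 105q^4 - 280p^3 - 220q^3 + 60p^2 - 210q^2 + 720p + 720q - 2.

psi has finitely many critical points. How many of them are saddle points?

8

psi separates as a function of p plus a function of q, so ∇psi=0 decouples.
∂psi/∂p = 120(p - 3)(p - 1)(p + 1)(p + 2) = 0 at p ∈ {-2, -1, 1, 3}; ∂psi/∂q = -60(q - 4)(q - 3)(q - 1)(q + 1) = 0 at q ∈ {-1, 1, 3, 4}.
The Hessian is diagonal: diag(psi_pp, psi_qq). Second derivatives: psi_pp(-2)=-1800, psi_pp(-1)=960, psi_pp(1)=-1440, psi_pp(3)=4800; psi_qq(-1)=2400, psi_qq(1)=-720, psi_qq(3)=480, psi_qq(4)=-900.
Saddle points occur where the two diagonal entries have opposite signs: (-2, -1), (-2, 3), (-1, 1), (-1, 4), (1, -1), (1, 3), (3, 1), (3, 4). Count: 8.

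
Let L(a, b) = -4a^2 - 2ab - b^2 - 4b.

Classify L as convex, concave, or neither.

L is quadratic, so its Hessian is the constant matrix H = [[-8, -2], [-2, -2]].
det(H) = 12, tr(H) = -10.
det(H) > 0 and tr(H) < 0, so H is negative definite everywhere: concave.

concave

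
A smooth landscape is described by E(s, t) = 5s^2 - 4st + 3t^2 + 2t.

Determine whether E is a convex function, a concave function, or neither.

E is quadratic, so its Hessian is the constant matrix H = [[10, -4], [-4, 6]].
det(H) = 44, tr(H) = 16.
det(H) > 0 and tr(H) > 0, so H is positive definite everywhere: convex.

convex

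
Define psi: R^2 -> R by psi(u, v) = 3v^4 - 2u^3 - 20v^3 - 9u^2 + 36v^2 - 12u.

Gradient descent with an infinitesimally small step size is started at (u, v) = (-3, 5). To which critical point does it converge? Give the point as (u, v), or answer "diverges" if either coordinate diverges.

psi is separable, so gradient descent decouples: u follows -∂psi/∂u, v follows -∂psi/∂v.
∂psi/∂u = -6(u + 1)(u + 2); at u=-3 this is -12, so u increases.
∂psi/∂v = 12v(v - 3)(v - 2); at v=5 this is 360, so v decreases.
u converges to its nearest critical value -2 (a local min of the u-part); v converges to 3. The iterate converges to (-2, 3).

(-2, 3)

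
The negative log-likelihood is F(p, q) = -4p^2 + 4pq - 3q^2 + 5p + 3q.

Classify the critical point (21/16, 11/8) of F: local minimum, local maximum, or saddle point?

local maximum

The Hessian of F is constant: H = [[-8, 4], [4, -6]].
det(H) = (-8)·(-6) − 4² = 32.
det(H) > 0 and tr(H) = -14 < 0, so H is negative definite and the point is a local maximum.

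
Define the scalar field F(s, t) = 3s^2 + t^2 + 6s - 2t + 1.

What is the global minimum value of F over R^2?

F(s,t) separates as P(s) + Q(t) + 1, so its minimum is min P + min Q + 1.
P'(s) = 6s + 6 vanishes at s ∈ {-1}; Q'(t) = 2(t - 1) vanishes at t ∈ {1}.
Local minima of P (where P''>0): P(-1)=-3. Local minima of Q: Q(1)=-1.
So the global minimum of F is P(-1) + Q(1) + 1 = -3 − 1 + 1 = -3, attained at (-1, 1).

-3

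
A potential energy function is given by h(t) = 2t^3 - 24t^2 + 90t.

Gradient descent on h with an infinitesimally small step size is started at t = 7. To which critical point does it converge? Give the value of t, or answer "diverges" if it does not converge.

h'(t) = 6(t - 5)(t - 3), so h'(7) = 48.
Gradient descent moves in the -h' direction, i.e. t is decreasing.
The nearest critical point in that direction is t = 5, where h'' = 12 > 0 (a local minimum). The iterate converges there.

5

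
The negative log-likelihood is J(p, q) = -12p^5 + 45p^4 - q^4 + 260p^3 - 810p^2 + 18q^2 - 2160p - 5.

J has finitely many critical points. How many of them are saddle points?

6

J separates as a function of p plus a function of q, so ∇J=0 decouples.
∂J/∂p = -60(p - 4)(p - 3)(p + 1)(p + 3) = 0 at p ∈ {-3, -1, 3, 4}; ∂J/∂q = -4q(q - 3)(q + 3) = 0 at q ∈ {-3, 0, 3}.
The Hessian is diagonal: diag(J_pp, J_qq). Second derivatives: J_pp(-3)=5040, J_pp(-1)=-2400, J_pp(3)=1440, J_pp(4)=-2100; J_qq(-3)=-72, J_qq(0)=36, J_qq(3)=-72.
Saddle points occur where the two diagonal entries have opposite signs: (-3, -3), (-3, 3), (-1, 0), (3, -3), (3, 3), (4, 0). Count: 6.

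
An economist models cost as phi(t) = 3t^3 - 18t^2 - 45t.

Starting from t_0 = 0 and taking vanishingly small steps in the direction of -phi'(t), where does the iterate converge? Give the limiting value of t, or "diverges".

5

phi'(t) = 9(t - 5)(t + 1), so phi'(0) = -45.
Gradient descent moves in the -phi' direction, i.e. t is increasing.
The nearest critical point in that direction is t = 5, where phi'' = 54 > 0 (a local minimum). The iterate converges there.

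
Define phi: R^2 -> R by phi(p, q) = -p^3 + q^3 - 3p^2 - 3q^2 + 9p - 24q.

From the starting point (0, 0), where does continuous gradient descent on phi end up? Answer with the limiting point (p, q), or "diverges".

phi is separable, so gradient descent decouples: p follows -∂phi/∂p, q follows -∂phi/∂q.
∂phi/∂p = -3(p - 1)(p + 3); at p=0 this is 9, so p decreases.
∂phi/∂q = 3(q - 4)(q + 2); at q=0 this is -24, so q increases.
p converges to its nearest critical value -3 (a local min of the p-part); q converges to 4. The iterate converges to (-3, 4).

(-3, 4)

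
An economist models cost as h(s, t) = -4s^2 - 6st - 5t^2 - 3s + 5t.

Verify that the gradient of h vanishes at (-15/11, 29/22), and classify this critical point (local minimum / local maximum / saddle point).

∇h = (-8s - 6t - 3, -6s - 10t + 5); substituting (-15/11, 29/22) gives ∇h = (0, 0), so (-15/11, 29/22) is indeed a critical point.
The Hessian of h is constant: H = [[-8, -6], [-6, -10]].
det(H) = (-8)·(-10) − (-6)² = 44.
det(H) > 0 and tr(H) = -18 < 0, so H is negative definite and the point is a local maximum.

local maximum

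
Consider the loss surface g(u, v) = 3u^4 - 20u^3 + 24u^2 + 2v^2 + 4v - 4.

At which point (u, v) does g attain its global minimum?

(4, -1)

g(u,v) separates as P(u) + Q(v) − 4, so its minimum is min P + min Q − 4.
P'(u) = 12u(u - 4)(u - 1) vanishes at u ∈ {0, 1, 4}; Q'(v) = 4v + 4 vanishes at v ∈ {-1}.
Local minima of P (where P''>0): P(0)=0, P(4)=-128. Local minima of Q: Q(-1)=-2.
So the global minimum of g is P(4) + Q(-1) − 4 = -128 − 2 − 4 = -134, attained at (4, -1).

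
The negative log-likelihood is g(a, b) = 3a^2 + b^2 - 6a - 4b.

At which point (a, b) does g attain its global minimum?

(1, 2)

g(a,b) separates as P(a) + Q(b), so its minimum is min P + min Q.
P'(a) = 6a - 6 vanishes at a ∈ {1}; Q'(b) = 2b - 4 vanishes at b ∈ {2}.
Local minima of P (where P''>0): P(1)=-3. Local minima of Q: Q(2)=-4.
So the global minimum of g is P(1) + Q(2) = -3 − 4 = -7, attained at (1, 2).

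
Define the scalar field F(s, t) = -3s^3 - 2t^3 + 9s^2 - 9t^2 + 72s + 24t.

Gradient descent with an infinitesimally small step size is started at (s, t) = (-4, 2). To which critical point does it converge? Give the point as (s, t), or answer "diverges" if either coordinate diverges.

F is separable, so gradient descent decouples: s follows -∂F/∂s, t follows -∂F/∂t.
∂F/∂s = -9(s - 4)(s + 2); at s=-4 this is -144, so s increases.
∂F/∂t = -6(t - 1)(t + 4); at t=2 this is -36, so t increases.
The t-coordinate has no critical point in that direction and runs off to infinity.

diverges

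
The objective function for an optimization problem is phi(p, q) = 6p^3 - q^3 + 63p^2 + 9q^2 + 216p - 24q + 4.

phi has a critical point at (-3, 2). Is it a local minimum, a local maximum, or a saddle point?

The mixed partial ∂²phi/∂p∂q is 0, so the Hessian at any point is diag(phi_pp, phi_qq) = diag(18(2p + 7), 6(-q + 3)).
At (-3, 2): H = diag(18, 6).
Both eigenvalues are positive, so H is positive definite: a local minimum.

local minimum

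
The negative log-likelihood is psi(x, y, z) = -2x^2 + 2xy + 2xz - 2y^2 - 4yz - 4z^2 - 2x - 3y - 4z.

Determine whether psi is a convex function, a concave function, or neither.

concave

psi is quadratic, so its Hessian is the constant matrix H = [[-4, 2, 2], [2, -4, -4], [2, -4, -8]].
Leading principal minors: -4, 12, -48.
Signs alternate −, +, − ⇒ H ≺ 0 ⇒ concave.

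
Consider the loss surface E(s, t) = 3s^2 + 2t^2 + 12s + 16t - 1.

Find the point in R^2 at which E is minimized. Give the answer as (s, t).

E(s,t) separates as P(s) + Q(t) − 1, so its minimum is min P + min Q − 1.
P'(s) = 6s + 12 vanishes at s ∈ {-2}; Q'(t) = 4(t + 4) vanishes at t ∈ {-4}.
Local minima of P (where P''>0): P(-2)=-12. Local minima of Q: Q(-4)=-32.
So the global minimum of E is P(-2) + Q(-4) − 1 = -12 − 32 − 1 = -45, attained at (-2, -4).

(-2, -4)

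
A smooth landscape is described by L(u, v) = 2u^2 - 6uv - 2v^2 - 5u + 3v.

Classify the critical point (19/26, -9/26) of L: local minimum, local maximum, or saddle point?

The Hessian of L is constant: H = [[4, -6], [-6, -4]].
det(H) = 4·(-4) − (-6)² = -52.
Since det(H) < 0, H is indefinite and the critical point is a saddle point.

saddle point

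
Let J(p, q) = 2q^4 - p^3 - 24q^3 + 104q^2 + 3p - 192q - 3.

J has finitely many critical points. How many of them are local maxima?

J separates as a function of p plus a function of q, so ∇J=0 decouples.
∂J/∂p = -3(p - 1)(p + 1) = 0 at p ∈ {-1, 1}; ∂J/∂q = 8(q - 4)(q - 3)(q - 2) = 0 at q ∈ {2, 3, 4}.
The Hessian is diagonal: diag(J_pp, J_qq). Second derivatives: J_pp(-1)=6, J_pp(1)=-6; J_qq(2)=16, J_qq(3)=-8, J_qq(4)=16.
Local maxima occur where both diagonal entries negative: (1, 3). Count: 1.

1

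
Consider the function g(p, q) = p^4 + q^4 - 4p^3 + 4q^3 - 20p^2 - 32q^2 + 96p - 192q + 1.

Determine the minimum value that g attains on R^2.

g(p,q) separates as A(p) + B(q) + 1, so its minimum is min A + min B + 1.
A'(p) = 4(p - 4)(p - 2)(p + 3) vanishes at p ∈ {-3, 2, 4}; B'(q) = 4(q - 4)(q + 3)(q + 4) vanishes at q ∈ {-4, -3, 4}.
Local minima of A (where A''>0): A(-3)=-279, A(4)=64. Local minima of B: B(-4)=256, B(4)=-768.
So the global minimum of g is A(-3) + B(4) + 1 = -279 − 768 + 1 = -1046, attained at (-3, 4).

-1046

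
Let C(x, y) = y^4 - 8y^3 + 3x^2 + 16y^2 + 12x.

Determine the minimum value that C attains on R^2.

-12

C(x,y) separates as P(x) + Q(y), so its minimum is min P + min Q.
P'(x) = 6x + 12 vanishes at x ∈ {-2}; Q'(y) = 4y(y - 4)(y - 2) vanishes at y ∈ {0, 2, 4}.
Local minima of P (where P''>0): P(-2)=-12. Local minima of Q: Q(0)=0, Q(4)=0.
So the global minimum of C is P(-2) + Q(0) = -12 + 0 = -12, attained at (-2, 0).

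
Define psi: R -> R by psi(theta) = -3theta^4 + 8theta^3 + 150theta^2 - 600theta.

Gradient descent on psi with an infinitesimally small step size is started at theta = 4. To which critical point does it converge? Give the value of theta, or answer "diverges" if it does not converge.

2

psi'(theta) = -12(theta - 5)(theta - 2)(theta + 5), so psi'(4) = 216.
Gradient descent moves in the -psi' direction, i.e. theta is decreasing.
The nearest critical point in that direction is theta = 2, where psi'' = 252 > 0 (a local minimum). The iterate converges there.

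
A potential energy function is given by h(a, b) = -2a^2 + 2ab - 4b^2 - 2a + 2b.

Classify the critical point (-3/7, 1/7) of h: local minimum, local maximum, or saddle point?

The Hessian of h is constant: H = [[-4, 2], [2, -8]].
det(H) = (-4)·(-8) − 2² = 28.
det(H) > 0 and tr(H) = -12 < 0, so H is negative definite and the point is a local maximum.

local maximum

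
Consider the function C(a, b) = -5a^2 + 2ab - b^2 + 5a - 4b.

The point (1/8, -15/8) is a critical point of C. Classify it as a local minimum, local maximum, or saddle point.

local maximum

The Hessian of C is constant: H = [[-10, 2], [2, -2]].
det(H) = (-10)·(-2) − 2² = 16.
det(H) > 0 and tr(H) = -12 < 0, so H is negative definite and the point is a local maximum.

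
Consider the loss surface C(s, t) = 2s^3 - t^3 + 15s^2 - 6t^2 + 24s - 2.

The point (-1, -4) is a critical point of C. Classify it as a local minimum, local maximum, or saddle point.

The mixed partial ∂²C/∂s∂t is 0, so the Hessian at any point is diag(C_ss, C_tt) = diag(6(2s + 5), -6(t + 2)).
At (-1, -4): H = diag(18, 12).
Both eigenvalues are positive, so H is positive definite: a local minimum.

local minimum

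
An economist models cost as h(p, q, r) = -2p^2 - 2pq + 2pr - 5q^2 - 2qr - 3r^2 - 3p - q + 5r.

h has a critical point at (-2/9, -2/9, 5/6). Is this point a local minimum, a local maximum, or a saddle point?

The Hessian is constant: H = [[-4, -2, 2], [-2, -10, -2], [2, -2, -6]].
Leading principal minors: Δ₁ = -4, Δ₂ = 36, Δ₃ = -144.
The minors alternate sign starting negative (−, +, −), so H is negative definite: a local maximum.

local maximum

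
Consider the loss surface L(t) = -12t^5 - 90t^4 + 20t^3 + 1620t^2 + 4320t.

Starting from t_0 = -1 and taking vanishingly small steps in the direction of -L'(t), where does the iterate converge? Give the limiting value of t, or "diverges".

-2

L'(t) = -60(t - 3)(t + 2)(t + 3)(t + 4), so L'(-1) = 1440.
Gradient descent moves in the -L' direction, i.e. t is decreasing.
The nearest critical point in that direction is t = -2, where L'' = 600 > 0 (a local minimum). The iterate converges there.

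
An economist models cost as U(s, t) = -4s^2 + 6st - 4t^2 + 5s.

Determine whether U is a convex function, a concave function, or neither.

U is quadratic, so its Hessian is the constant matrix H = [[-8, 6], [6, -8]].
det(H) = 28, tr(H) = -16.
det(H) > 0 and tr(H) < 0, so H is negative definite everywhere: concave.

concave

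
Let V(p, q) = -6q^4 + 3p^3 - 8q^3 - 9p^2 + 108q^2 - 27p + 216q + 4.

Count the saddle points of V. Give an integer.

V separates as a function of p plus a function of q, so ∇V=0 decouples.
∂V/∂p = 9(p - 3)(p + 1) = 0 at p ∈ {-1, 3}; ∂V/∂q = -24(q - 3)(q + 1)(q + 3) = 0 at q ∈ {-3, -1, 3}.
The Hessian is diagonal: diag(V_pp, V_qq). Second derivatives: V_pp(-1)=-36, V_pp(3)=36; V_qq(-3)=-288, V_qq(-1)=192, V_qq(3)=-576.
Saddle points occur where the two diagonal entries have opposite signs: (-1, -1), (3, -3), (3, 3). Count: 3.

3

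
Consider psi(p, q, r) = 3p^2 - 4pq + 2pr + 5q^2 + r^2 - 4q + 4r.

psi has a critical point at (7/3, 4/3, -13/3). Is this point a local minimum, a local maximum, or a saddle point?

local minimum

The Hessian is constant: H = [[6, -4, 2], [-4, 10, 0], [2, 0, 2]].
Leading principal minors: Δ₁ = 6, Δ₂ = 44, Δ₃ = 48.
All leading minors are positive, so H is positive definite: a local minimum.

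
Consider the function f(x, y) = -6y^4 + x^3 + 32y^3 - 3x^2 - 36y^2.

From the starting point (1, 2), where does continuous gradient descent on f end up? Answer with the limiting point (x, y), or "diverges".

f is separable, so gradient descent decouples: x follows -∂f/∂x, y follows -∂f/∂y.
∂f/∂x = 3x(x - 2); at x=1 this is -3, so x increases.
∂f/∂y = -24y(y - 3)(y - 1); at y=2 this is 48, so y decreases.
x converges to its nearest critical value 2 (a local min of the x-part); y converges to 1. The iterate converges to (2, 1).

(2, 1)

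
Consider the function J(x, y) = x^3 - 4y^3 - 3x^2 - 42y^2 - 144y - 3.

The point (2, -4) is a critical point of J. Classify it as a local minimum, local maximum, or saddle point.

local minimum

The mixed partial ∂²J/∂x∂y is 0, so the Hessian at any point is diag(J_xx, J_yy) = diag(6(x - 1), -12(2y + 7)).
At (2, -4): H = diag(6, 12).
Both eigenvalues are positive, so H is positive definite: a local minimum.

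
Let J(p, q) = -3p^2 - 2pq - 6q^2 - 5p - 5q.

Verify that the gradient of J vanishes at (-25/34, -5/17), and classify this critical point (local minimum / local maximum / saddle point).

∇J = (-6p - 2q - 5, -2p - 12q - 5); substituting (-25/34, -5/17) gives ∇J = (0, 0), so (-25/34, -5/17) is indeed a critical point.
The Hessian of J is constant: H = [[-6, -2], [-2, -12]].
det(H) = (-6)·(-12) − (-2)² = 68.
det(H) > 0 and tr(H) = -18 < 0, so H is negative definite and the point is a local maximum.

local maximum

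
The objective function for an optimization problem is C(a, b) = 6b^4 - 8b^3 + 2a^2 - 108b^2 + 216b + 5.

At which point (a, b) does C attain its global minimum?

(0, -3)

C(a,b) separates as P(a) + Q(b) + 5, so its minimum is min P + min Q + 5.
P'(a) = 4a vanishes at a ∈ {0}; Q'(b) = 24(b - 3)(b - 1)(b + 3) vanishes at b ∈ {-3, 1, 3}.
Local minima of P (where P''>0): P(0)=0. Local minima of Q: Q(-3)=-918, Q(3)=-54.
So the global minimum of C is P(0) + Q(-3) + 5 = 0 − 918 + 5 = -913, attained at (0, -3).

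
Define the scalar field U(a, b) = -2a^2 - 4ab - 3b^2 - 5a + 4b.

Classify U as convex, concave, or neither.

U is quadratic, so its Hessian is the constant matrix H = [[-4, -4], [-4, -6]].
det(H) = 8, tr(H) = -10.
det(H) > 0 and tr(H) < 0, so H is negative definite everywhere: concave.

concave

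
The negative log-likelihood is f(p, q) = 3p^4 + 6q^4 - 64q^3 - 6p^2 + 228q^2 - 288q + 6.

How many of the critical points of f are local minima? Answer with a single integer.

4

f separates as a function of p plus a function of q, so ∇f=0 decouples.
∂f/∂p = 12p(p - 1)(p + 1) = 0 at p ∈ {-1, 0, 1}; ∂f/∂q = 24(q - 4)(q - 3)(q - 1) = 0 at q ∈ {1, 3, 4}.
The Hessian is diagonal: diag(f_pp, f_qq). Second derivatives: f_pp(-1)=24, f_pp(0)=-12, f_pp(1)=24; f_qq(1)=144, f_qq(3)=-48, f_qq(4)=72.
Local minima occur where both diagonal entries positive: (-1, 1), (-1, 4), (1, 1), (1, 4). Count: 4.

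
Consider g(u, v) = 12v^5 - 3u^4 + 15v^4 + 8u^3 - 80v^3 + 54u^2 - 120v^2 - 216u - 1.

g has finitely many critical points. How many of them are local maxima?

4

g separates as a function of u plus a function of v, so ∇g=0 decouples.
∂g/∂u = -12(u - 3)(u - 2)(u + 3) = 0 at u ∈ {-3, 2, 3}; ∂g/∂v = 60v(v - 2)(v + 1)(v + 2) = 0 at v ∈ {-2, -1, 0, 2}.
The Hessian is diagonal: diag(g_uu, g_vv). Second derivatives: g_uu(-3)=-360, g_uu(2)=60, g_uu(3)=-72; g_vv(-2)=-480, g_vv(-1)=180, g_vv(0)=-240, g_vv(2)=1440.
Local maxima occur where both diagonal entries negative: (-3, -2), (-3, 0), (3, -2), (3, 0). Count: 4.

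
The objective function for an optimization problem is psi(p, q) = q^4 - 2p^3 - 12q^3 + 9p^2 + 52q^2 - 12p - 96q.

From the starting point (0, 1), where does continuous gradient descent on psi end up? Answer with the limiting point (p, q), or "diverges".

(1, 2)

psi is separable, so gradient descent decouples: p follows -∂psi/∂p, q follows -∂psi/∂q.
∂psi/∂p = -6(p - 2)(p - 1); at p=0 this is -12, so p increases.
∂psi/∂q = 4(q - 4)(q - 3)(q - 2); at q=1 this is -24, so q increases.
p converges to its nearest critical value 1 (a local min of the p-part); q converges to 2. The iterate converges to (1, 2).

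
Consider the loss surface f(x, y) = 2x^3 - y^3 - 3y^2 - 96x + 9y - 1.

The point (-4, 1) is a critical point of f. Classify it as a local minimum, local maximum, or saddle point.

The mixed partial ∂²f/∂x∂y is 0, so the Hessian at any point is diag(f_xx, f_yy) = diag(12x, -6(y + 1)).
At (-4, 1): H = diag(-48, -12).
Both eigenvalues are negative, so H is negative definite: a local maximum.

local maximum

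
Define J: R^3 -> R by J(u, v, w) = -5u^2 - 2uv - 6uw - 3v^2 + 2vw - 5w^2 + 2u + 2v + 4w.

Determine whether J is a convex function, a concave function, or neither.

J is quadratic, so its Hessian is the constant matrix H = [[-10, -2, -6], [-2, -6, 2], [-6, 2, -10]].
Leading principal minors: -10, 56, -256.
Signs alternate −, +, − ⇒ H ≺ 0 ⇒ concave.

concave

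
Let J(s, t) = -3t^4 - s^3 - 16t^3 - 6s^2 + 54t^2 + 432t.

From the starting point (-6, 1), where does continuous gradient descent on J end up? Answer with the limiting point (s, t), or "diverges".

(-4, -3)

J is separable, so gradient descent decouples: s follows -∂J/∂s, t follows -∂J/∂t.
∂J/∂s = -3s(s + 4); at s=-6 this is -36, so s increases.
∂J/∂t = -12(t - 3)(t + 3)(t + 4); at t=1 this is 480, so t decreases.
s converges to its nearest critical value -4 (a local min of the s-part); t converges to -3. The iterate converges to (-4, -3).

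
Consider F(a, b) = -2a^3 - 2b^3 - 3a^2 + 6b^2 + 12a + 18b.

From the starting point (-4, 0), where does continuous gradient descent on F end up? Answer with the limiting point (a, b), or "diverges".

F is separable, so gradient descent decouples: a follows -∂F/∂a, b follows -∂F/∂b.
∂F/∂a = -6(a - 1)(a + 2); at a=-4 this is -60, so a increases.
∂F/∂b = -6(b - 3)(b + 1); at b=0 this is 18, so b decreases.
a converges to its nearest critical value -2 (a local min of the a-part); b converges to -1. The iterate converges to (-2, -1).

(-2, -1)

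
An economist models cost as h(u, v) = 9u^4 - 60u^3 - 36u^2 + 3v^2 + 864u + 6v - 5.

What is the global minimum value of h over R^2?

-1256

h(u,v) separates as P(u) + Q(v) − 5, so its minimum is min P + min Q − 5.
P'(u) = 36(u - 4)(u - 3)(u + 2) vanishes at u ∈ {-2, 3, 4}; Q'(v) = 6v + 6 vanishes at v ∈ {-1}.
Local minima of P (where P''>0): P(-2)=-1248, P(4)=1344. Local minima of Q: Q(-1)=-3.
So the global minimum of h is P(-2) + Q(-1) − 5 = -1248 − 3 − 5 = -1256, attained at (-2, -1).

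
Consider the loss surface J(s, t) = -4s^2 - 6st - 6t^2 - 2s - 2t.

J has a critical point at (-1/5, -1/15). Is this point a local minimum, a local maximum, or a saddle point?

The Hessian of J is constant: H = [[-8, -6], [-6, -12]].
det(H) = (-8)·(-12) − (-6)² = 60.
det(H) > 0 and tr(H) = -20 < 0, so H is negative definite and the point is a local maximum.

local maximum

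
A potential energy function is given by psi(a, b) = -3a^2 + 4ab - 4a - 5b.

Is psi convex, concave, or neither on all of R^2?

psi is quadratic, so its Hessian is the constant matrix H = [[-6, 4], [4, 0]].
det(H) = -16, tr(H) = -6.
det(H) < 0, so H is indefinite: neither convex nor concave.

neither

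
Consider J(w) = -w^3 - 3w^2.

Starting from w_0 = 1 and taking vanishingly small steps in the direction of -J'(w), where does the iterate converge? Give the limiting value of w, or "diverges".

diverges

J'(w) = -3w(w + 2), so J'(1) = -9.
Gradient descent moves in the -J' direction, i.e. w is increasing.
There is no critical point above w=1, and J' keeps the same sign, so the iterate runs off to +∞.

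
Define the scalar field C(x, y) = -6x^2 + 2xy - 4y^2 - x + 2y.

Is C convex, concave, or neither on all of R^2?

C is quadratic, so its Hessian is the constant matrix H = [[-12, 2], [2, -8]].
det(H) = 92, tr(H) = -20.
det(H) > 0 and tr(H) < 0, so H is negative definite everywhere: concave.

concave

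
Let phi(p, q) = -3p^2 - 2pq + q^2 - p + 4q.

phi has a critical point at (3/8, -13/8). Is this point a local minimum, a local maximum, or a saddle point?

The Hessian of phi is constant: H = [[-6, -2], [-2, 2]].
det(H) = (-6)·2 − (-2)² = -16.
Since det(H) < 0, H is indefinite and the critical point is a saddle point.

saddle point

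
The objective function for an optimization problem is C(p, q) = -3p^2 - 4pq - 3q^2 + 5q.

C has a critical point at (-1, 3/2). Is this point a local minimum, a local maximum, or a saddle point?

local maximum

The Hessian of C is constant: H = [[-6, -4], [-4, -6]].
det(H) = (-6)·(-6) − (-4)² = 20.
det(H) > 0 and tr(H) = -12 < 0, so H is negative definite and the point is a local maximum.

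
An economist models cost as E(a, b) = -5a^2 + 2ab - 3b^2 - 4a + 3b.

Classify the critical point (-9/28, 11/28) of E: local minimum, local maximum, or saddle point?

The Hessian of E is constant: H = [[-10, 2], [2, -6]].
det(H) = (-10)·(-6) − 2² = 56.
det(H) > 0 and tr(H) = -16 < 0, so H is negative definite and the point is a local maximum.

local maximum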